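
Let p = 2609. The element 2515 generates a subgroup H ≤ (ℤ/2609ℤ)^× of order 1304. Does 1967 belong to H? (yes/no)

no

1967 ∈ ⟨2515⟩ iff 1967^1304 ≡ 1 (mod 2609), since |⟨2515⟩| = 1304.
1967^1304 mod 2609 = 2608.
Since 2608 ≠ 1, 1967 does not lie in the subgroup.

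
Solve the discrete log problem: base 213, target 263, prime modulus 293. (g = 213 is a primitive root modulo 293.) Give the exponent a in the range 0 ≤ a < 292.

119

Baby-step giant-step with m = ceil(sqrt(292)) = 18.
Baby table (213^j mod 293 for j=0..17):
  0:1  1:213  2:247  3:164  4:65  5:74  6:233  7:112
  8:123  9:122  10:202  11:248  12:84  13:19  14:238  15:5
  16:186  17:63
Giant step factor: 213^(-18) ≡ 144 (mod 293).
Scan 263·144^i mod 293 for i = 0, 1, …:
  i=0: 263   i=1: 75   i=2: 252   i=3: 249
  i=4: 110   i=5: 18   i=6: 248
Match at i=6, j=11: a = 6·18 + 11 = 119.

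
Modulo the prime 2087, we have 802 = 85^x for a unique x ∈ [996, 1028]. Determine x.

Compute 85^996 mod 2087 = 1460, then multiply by 85 repeatedly:
  85^996=1460  85^997=967  85^998=802
Found 802 at exponent 998.

998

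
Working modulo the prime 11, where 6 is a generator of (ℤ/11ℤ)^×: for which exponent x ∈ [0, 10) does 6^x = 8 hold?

7

Successive powers of 6 modulo 11:
  6^0=1  6^1=6  6^2=3  6^3=7  6^4=9  6^5=10
  6^6=5  6^7=8
So 6^7 ≡ 8 (mod 11), giving x = 7.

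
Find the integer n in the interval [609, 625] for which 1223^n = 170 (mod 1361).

622

Compute 1223^609 mod 1361 = 58, then multiply by 1223 repeatedly:
  1223^609=58  1223^610=162  1223^611=781  1223^612=1102  1223^613=356
  1223^614=1229  1223^615=523  1223^616=1320  1223^617=214  1223^618=410
  1223^619=582  1223^620=1344  1223^621=985  1223^622=170
Found 170 at exponent 622.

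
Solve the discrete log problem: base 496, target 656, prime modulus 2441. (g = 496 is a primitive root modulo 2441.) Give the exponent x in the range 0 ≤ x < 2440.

Baby-step giant-step with m = ceil(sqrt(2440)) = 50.
Baby table (496^j mod 2441 for j=0..49):
  0:1  1:496  2:1916  3:787  4:2233  5:1795  6:1796  7:2292
  8:1767  9:113  10:2346  11:1700  12:1055  13:906  14:232  15:345
  16:250  17:1950  18:564  19:1470  20:1702  21:2047  22:2297  23:1806
  24:2370  25:1399  26:660  27:266  28:122  29:1928  30:1857  31:815
  32:1475  33:1741  34:1863  35:1350  36:766  37:1581  38:615  39:2356
  40:1778  41:687  42:1453  43:593  44:1208  45:1123  46:460  47:1147
  48:159  49:752
Giant step factor: 496^(-50) ≡ 746 (mod 2441).
Scan 656·746^i mod 2441 for i = 0, 1, …:
  i=0: 656   i=1: 1176   i=2: 977   i=3: 1424
  i=4: 469   i=5: 811   i=6: 2079   i=7: 899
  i=8: 1820   i=9: 524     …   i=13: 1997
  i=14: 752
Match at i=14, j=49: x = 14·50 + 49 = 749.

749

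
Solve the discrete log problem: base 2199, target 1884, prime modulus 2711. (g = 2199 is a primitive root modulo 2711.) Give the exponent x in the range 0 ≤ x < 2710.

Baby-step giant-step with m = ceil(sqrt(2710)) = 53.
Baby table (2199^j mod 2711 for j=0..52):
  0:1  1:2199  2:1888  3:1171  4:2290  5:1383  6:2186  7:411
  8:1026  9:622  10:1434  11:473  12:1814  13:1105  14:839  15:1481
  16:808  17:1087  18:1922  19:29  20:1418  21:532  22:1427  23:1346
  24:2153  25:1041  26:1075  27:2644  28:1772  29:921  30:162  31:1097
  32:2224  33:2643  34:2284  35:1744  36:1702  37:1518  38:841  39:457
  40:1873  41:718  42:1080  43:84  44:368  45:1354  46:768  47:2590
  48:2310  49:1987  50:1992  51:2143  52:739
Giant step factor: 2199^(-53) ≡ 2482 (mod 2711).
Scan 1884·2482^i mod 2711 for i = 0, 1, …:
  i=0: 1884   i=1: 2324   i=2: 1871   i=3: 2590
Match at i=3, j=47: x = 3·53 + 47 = 206.

206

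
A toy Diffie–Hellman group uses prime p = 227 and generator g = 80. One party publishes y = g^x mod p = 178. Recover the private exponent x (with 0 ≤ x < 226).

13

Baby-step giant-step with m = ceil(sqrt(226)) = 16.
Baby table (80^j mod 227 for j=0..15):
  0:1  1:80  2:44  3:115  4:120  5:66  6:59  7:180
  8:99  9:202  10:43  11:35  12:76  13:178  14:166  15:114
Giant step factor: 80^(-16) ≡ 210 (mod 227).
Scan 178·210^i mod 227 for i = 0, 1, …:
  i=0: 178
Match at i=0, j=13: x = 0·16 + 13 = 13.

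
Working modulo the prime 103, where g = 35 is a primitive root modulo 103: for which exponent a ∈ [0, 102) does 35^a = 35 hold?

1

Successive powers of 35 modulo 103:
  35^0=1  35^1=35
So 35^1 ≡ 35 (mod 103), giving a = 1.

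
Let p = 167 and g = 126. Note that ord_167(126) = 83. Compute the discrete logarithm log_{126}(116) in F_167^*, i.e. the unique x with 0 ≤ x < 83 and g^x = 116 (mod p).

Baby-step giant-step with m = ceil(sqrt(83)) = 10.
Baby table (126^j mod 167 for j=0..9):
  0:1  1:126  2:11  3:50  4:121  5:49  6:162  7:38
  8:112  9:84
Giant step factor: 126^(-10) ≡ 114 (mod 167).
Scan 116·114^i mod 167 for i = 0, 1, …:
  i=0: 116   i=1: 31   i=2: 27   i=3: 72
  i=4: 25   i=5: 11
Match at i=5, j=2: x = 5·10 + 2 = 52.

52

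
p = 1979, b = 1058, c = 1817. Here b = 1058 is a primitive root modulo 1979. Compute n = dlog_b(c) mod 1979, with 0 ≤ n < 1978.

1742

Baby-step giant-step with m = ceil(sqrt(1978)) = 45.
Baby table (1058^j mod 1979 for j=0..44):
  0:1  1:1058  2:1229  3:79  4:464  5:120  6:304  7:1034
  8:1564  9:268  10:547  11:858  12:1382  13:1654  14:496  15:333
  16:52  17:1583  18:580  19:150  20:380  21:303  22:1955  23:335
  24:189  25:83  26:738  27:1078  28:620  29:911  30:65  31:1484
  32:725  33:1177  34:475  35:1863  36:1949  37:1903  38:731  39:1588
  40:1912  41:358  42:775  43:644  44:576
Giant step factor: 1058^(-45) ≡ 1580 (mod 1979).
Scan 1817·1580^i mod 1979 for i = 0, 1, …:
  i=0: 1817   i=1: 1310   i=2: 1745   i=3: 353
  i=4: 1641   i=5: 290   i=6: 1051   i=7: 199
  i=8: 1738   i=9: 1167     …   i=37: 1134
  i=38: 725
Match at i=38, j=32: n = 38·45 + 32 = 1742.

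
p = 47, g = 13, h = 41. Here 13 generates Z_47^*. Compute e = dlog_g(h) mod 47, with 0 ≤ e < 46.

39

Baby-step giant-step with m = ceil(sqrt(46)) = 7.
Baby table (13^j mod 47 for j=0..6):
  0:1  1:13  2:28  3:35  4:32  5:40  6:3
Giant step factor: 13^(-7) ≡ 41 (mod 47).
Scan 41·41^i mod 47 for i = 0, 1, …:
  i=0: 41   i=1: 36   i=2: 19   i=3: 27
  i=4: 26   i=5: 32
Match at i=5, j=4: e = 5·7 + 4 = 39.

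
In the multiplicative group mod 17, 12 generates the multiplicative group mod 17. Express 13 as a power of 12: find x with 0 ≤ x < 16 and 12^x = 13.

Successive powers of 12 modulo 17:
  12^0=1  12^1=12  12^2=8  12^3=11  12^4=13
So 12^4 ≡ 13 (mod 17), giving x = 4.

4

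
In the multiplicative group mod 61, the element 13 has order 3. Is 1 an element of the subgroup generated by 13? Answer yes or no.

yes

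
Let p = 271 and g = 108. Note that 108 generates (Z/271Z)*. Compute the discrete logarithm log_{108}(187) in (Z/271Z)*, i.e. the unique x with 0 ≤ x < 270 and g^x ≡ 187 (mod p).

108

Baby-step giant-step with m = ceil(sqrt(270)) = 17.
Baby table (108^j mod 271 for j=0..16):
  0:1  1:108  2:11  3:104  4:121  5:60  6:247  7:118
  8:7  9:214  10:77  11:186  12:34  13:149  14:103  15:13
  16:49
Giant step factor: 108^(-17) ≡ 235 (mod 271).
Scan 187·235^i mod 271 for i = 0, 1, …:
  i=0: 187   i=1: 43   i=2: 78   i=3: 173
  i=4: 5   i=5: 91   i=6: 247
Match at i=6, j=6: x = 6·17 + 6 = 108.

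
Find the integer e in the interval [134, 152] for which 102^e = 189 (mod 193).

Compute 102^134 mod 193 = 139, then multiply by 102 repeatedly:
  102^134=139  102^135=89  102^136=7  102^137=135  102^138=67
  102^139=79  102^140=145  102^141=122  102^142=92  102^143=120
  102^144=81  102^145=156  102^146=86  102^147=87  102^148=189
Found 189 at exponent 148.

148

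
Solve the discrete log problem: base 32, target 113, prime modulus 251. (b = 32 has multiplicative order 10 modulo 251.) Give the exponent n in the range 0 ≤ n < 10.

8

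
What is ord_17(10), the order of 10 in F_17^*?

16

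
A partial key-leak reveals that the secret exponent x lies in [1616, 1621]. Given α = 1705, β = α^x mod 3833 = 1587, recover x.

1619

Compute 1705^1616 mod 3833 = 312, then multiply by 1705 repeatedly:
  1705^1616=312  1705^1617=3006  1705^1618=509  1705^1619=1587
Found 1587 at exponent 1619.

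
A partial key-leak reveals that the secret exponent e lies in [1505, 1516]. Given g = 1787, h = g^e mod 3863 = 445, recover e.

1515

Compute 1787^1505 mod 3863 = 2887, then multiply by 1787 repeatedly:
  1787^1505=2887  1787^1506=1964  1787^1507=2064  1787^1508=3066  1787^1509=1208
  1787^1510=3142  1787^1511=1815  1787^1512=2348  1787^1513=658  1787^1514=1494
  1787^1515=445
Found 445 at exponent 1515.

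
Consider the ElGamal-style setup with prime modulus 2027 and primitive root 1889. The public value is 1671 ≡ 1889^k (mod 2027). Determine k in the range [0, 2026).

1481

Baby-step giant-step with m = ceil(sqrt(2026)) = 46.
Baby table (1889^j mod 2027 for j=0..45):
  0:1  1:1889  2:801  3:947  4:1069  5:449  6:875  7:870
  8:1560  9:1609  10:928  11:1664  12:1446  13:1125  14:829  15:1137
  16:1200  17:614  18:402  19:1280  20:1736  21:1645  22:14  23:95
  24:1079  25:1096  26:777  27:205  28:88  29:18  30:1570  31:229
  32:830  33:999  34:2001  35:1561  36:1471  37:1729  38:584  39:488
  40:1574  41:1704  42:2007  43:733  44:196  45:1330
Giant step factor: 1889^(-46) ≡ 42 (mod 2027).
Scan 1671·42^i mod 2027 for i = 0, 1, …:
  i=0: 1671   i=1: 1264   i=2: 386   i=3: 2023
  i=4: 1859   i=5: 1052   i=6: 1617   i=7: 1023
  i=8: 399   i=9: 542     …   i=31: 1824
  i=32: 1609
Match at i=32, j=9: k = 32·46 + 9 = 1481.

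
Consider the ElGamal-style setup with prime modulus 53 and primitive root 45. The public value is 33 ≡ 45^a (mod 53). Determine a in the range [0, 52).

Baby-step giant-step with m = ceil(sqrt(52)) = 8.
Baby table (45^j mod 53 for j=0..7):
  0:1  1:45  2:11  3:18  4:15  5:39  6:6  7:5
Giant step factor: 45^(-8) ≡ 49 (mod 53).
Scan 33·49^i mod 53 for i = 0, 1, …:
  i=0: 33   i=1: 27   i=2: 51   i=3: 8
  i=4: 21   i=5: 22   i=6: 18
Match at i=6, j=3: a = 6·8 + 3 = 51.

51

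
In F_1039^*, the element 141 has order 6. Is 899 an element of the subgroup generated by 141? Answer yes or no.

⟨141⟩ has order 6; its elements mod 1039 are {1, 140, 141, 898, 899, 1038}.
899 is in this set.

yes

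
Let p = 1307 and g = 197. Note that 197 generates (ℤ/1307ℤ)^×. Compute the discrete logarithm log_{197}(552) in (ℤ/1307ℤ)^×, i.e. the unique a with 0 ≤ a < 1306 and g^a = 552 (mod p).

597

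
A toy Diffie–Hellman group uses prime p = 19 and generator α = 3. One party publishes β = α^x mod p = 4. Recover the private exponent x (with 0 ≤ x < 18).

Successive powers of 3 modulo 19:
  3^0=1  3^1=3  3^2=9  3^3=8  3^4=5  3^5=15
  3^6=7  3^7=2  3^8=6  3^9=18  3^10=16  3^11=10
  3^12=11  3^13=14  3^14=4
So 3^14 ≡ 4 (mod 19), giving x = 14.

14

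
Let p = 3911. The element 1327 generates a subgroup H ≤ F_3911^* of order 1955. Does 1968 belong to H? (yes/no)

1968 ∈ ⟨1327⟩ iff 1968^1955 ≡ 1 (mod 3911), since |⟨1327⟩| = 1955.
1968^1955 mod 3911 = 1.
Since 1 = 1, 1968 lies in the subgroup.

yes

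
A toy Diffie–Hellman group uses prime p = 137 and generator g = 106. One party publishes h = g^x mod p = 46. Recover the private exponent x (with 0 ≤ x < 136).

27

Successive powers of 106 modulo 137:
  106^0=1  106^1=106  106^2=2  106^3=75  106^4=4  106^5=13
  106^6=8  106^7=26  106^8=16  106^9=52  106^10=32  106^11=104
  106^12=64  106^13=71  106^14=128  106^15=5  106^16=119  106^17=10
  106^18=101  106^19=20  106^20=65  106^21=40  106^22=130  106^23=80
  106^24=123  106^25=23  106^26=109  106^27=46
So 106^27 ≡ 46 (mod 137), giving x = 27.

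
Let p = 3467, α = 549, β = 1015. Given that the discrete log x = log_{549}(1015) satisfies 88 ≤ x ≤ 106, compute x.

94

Compute 549^88 mod 3467 = 796, then multiply by 549 repeatedly:
  549^88=796  549^89=162  549^90=2263  549^91=1201  549^92=619
  549^93=65  549^94=1015
Found 1015 at exponent 94.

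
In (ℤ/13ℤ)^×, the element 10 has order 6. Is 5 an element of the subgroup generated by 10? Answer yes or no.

no

5 ∈ ⟨10⟩ iff 5^6 ≡ 1 (mod 13), since |⟨10⟩| = 6.
5^6 mod 13 = 12.
Since 12 ≠ 1, 5 does not lie in the subgroup.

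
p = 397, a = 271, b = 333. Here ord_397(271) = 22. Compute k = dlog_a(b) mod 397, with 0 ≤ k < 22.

6

Successive powers of 271 modulo 397:
  271^0=1  271^1=271  271^2=393  271^3=107  271^4=16  271^5=366
  271^6=333
So 271^6 ≡ 333 (mod 397), giving k = 6.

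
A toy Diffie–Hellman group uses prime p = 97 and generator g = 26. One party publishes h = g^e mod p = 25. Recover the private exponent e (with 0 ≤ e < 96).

70

Baby-step giant-step with m = ceil(sqrt(96)) = 10.
Baby table (26^j mod 97 for j=0..9):
  0:1  1:26  2:94  3:19  4:9  5:40  6:70  7:74
  8:81  9:69
Giant step factor: 26^(-10) ≡ 95 (mod 97).
Scan 25·95^i mod 97 for i = 0, 1, …:
  i=0: 25   i=1: 47   i=2: 3   i=3: 91
  i=4: 12   i=5: 73   i=6: 48   i=7: 1
Match at i=7, j=0: e = 7·10 + 0 = 70.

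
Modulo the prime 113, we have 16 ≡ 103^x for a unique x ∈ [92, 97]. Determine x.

96

Compute 103^92 mod 113 = 81, then multiply by 103 repeatedly:
  103^92=81  103^93=94  103^94=77  103^95=21  103^96=16
Found 16 at exponent 96.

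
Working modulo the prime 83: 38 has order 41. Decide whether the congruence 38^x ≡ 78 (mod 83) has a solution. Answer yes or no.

yes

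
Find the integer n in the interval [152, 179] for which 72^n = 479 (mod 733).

175

Compute 72^152 mod 733 = 35, then multiply by 72 repeatedly:
  72^152=35  72^153=321  72^154=389  72^155=154  72^156=93
  72^157=99  72^158=531  72^159=116  72^160=289  72^161=284
  72^162=657  72^163=392  72^164=370  72^165=252  72^166=552
  72^167=162  72^168=669  72^169=523  72^170=273  72^171=598
  72^172=542  72^173=175  72^174=139  72^175=479
Found 479 at exponent 175.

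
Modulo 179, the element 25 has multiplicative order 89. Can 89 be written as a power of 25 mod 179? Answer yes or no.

yes

89 ∈ ⟨25⟩ iff 89^89 ≡ 1 (mod 179), since |⟨25⟩| = 89.
89^89 mod 179 = 1.
Since 1 = 1, 89 lies in the subgroup.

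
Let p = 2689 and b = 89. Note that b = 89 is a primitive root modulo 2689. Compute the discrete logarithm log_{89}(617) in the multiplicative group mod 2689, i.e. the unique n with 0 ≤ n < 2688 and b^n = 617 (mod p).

2242

Baby-step giant-step with m = ceil(sqrt(2688)) = 52.
Baby table (89^j mod 2689 for j=0..51):
  0:1  1:89  2:2543  3:451  4:2493  5:1379  6:1726  7:341
  8:770  9:1305  10:518  11:389  12:2353  13:2364  14:654  15:1737
  16:1320  17:1853  18:888  19:1051  20:2113  21:2516  22:737  23:1057
  24:2647  25:1640  26:754  27:2570  28:165  29:1240  30:111  31:1812
  32:2617  33:1659  34:2445  35:2485  36:667  37:205  38:2111  39:2338
  40:1029  41:155  42:350  43:1571  44:2680  45:1888  46:1314  47:1319
  48:1764  49:1034  50:600  51:2309
Giant step factor: 89^(-52) ≡ 473 (mod 2689).
Scan 617·473^i mod 2689 for i = 0, 1, …:
  i=0: 617   i=1: 1429   i=2: 978   i=3: 86
  i=4: 343   i=5: 899   i=6: 365   i=7: 549
  i=8: 1533   i=9: 1768     …   i=42: 2181
  i=43: 1726
Match at i=43, j=6: n = 43·52 + 6 = 2242.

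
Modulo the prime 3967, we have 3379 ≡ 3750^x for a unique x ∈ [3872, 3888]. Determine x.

3876

Compute 3750^3872 mod 3967 = 3124, then multiply by 3750 repeatedly:
  3750^3872=3124  3750^3873=449  3750^3874=1742  3750^3875=2818  3750^3876=3379
Found 3379 at exponent 3876.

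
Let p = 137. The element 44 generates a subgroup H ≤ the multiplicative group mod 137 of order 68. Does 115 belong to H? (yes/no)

yes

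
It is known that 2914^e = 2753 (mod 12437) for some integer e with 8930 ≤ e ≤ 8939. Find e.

8937

Compute 2914^8930 mod 12437 = 3848, then multiply by 2914 repeatedly:
  2914^8930=3848  2914^8931=7335  2914^8932=7424  2914^8933=5593  2914^8934=5532
  2914^8935=1896  2914^8936=2916  2914^8937=2753
Found 2753 at exponent 8937.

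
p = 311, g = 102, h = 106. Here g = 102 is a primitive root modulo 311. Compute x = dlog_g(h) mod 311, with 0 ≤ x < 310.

38

Baby-step giant-step with m = ceil(sqrt(310)) = 18.
Baby table (102^j mod 311 for j=0..17):
  0:1  1:102  2:141  3:76  4:288  5:142  6:178  7:118
  8:218  9:155  10:260  11:85  12:273  13:167  14:240  15:222
  16:252  17:202
Giant step factor: 102^(-18) ≡ 4 (mod 311).
Scan 106·4^i mod 311 for i = 0, 1, …:
  i=0: 106   i=1: 113   i=2: 141
Match at i=2, j=2: x = 2·18 + 2 = 38.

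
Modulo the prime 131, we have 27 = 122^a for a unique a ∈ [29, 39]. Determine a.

34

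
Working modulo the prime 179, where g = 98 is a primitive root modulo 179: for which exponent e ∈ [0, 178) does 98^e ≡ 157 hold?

Baby-step giant-step with m = ceil(sqrt(178)) = 14.
Baby table (98^j mod 179 for j=0..13):
  0:1  1:98  2:117  3:10  4:85  5:96  6:100  7:134
  8:65  9:105  10:87  11:113  12:155  13:154
Giant step factor: 98^(-14) ≡ 16 (mod 179).
Scan 157·16^i mod 179 for i = 0, 1, …:
  i=0: 157   i=1: 6   i=2: 96
Match at i=2, j=5: e = 2·14 + 5 = 33.

33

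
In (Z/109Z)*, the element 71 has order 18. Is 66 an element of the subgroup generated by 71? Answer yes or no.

yes

66 ∈ ⟨71⟩ iff 66^18 ≡ 1 (mod 109), since |⟨71⟩| = 18.
66^18 mod 109 = 1.
Since 1 = 1, 66 lies in the subgroup.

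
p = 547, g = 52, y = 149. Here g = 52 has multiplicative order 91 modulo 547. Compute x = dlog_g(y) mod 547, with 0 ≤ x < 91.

Baby-step giant-step with m = ceil(sqrt(91)) = 10.
Baby table (52^j mod 547 for j=0..9):
  0:1  1:52  2:516  3:29  4:414  5:195  6:294  7:519
  8:185  9:321
Giant step factor: 52^(-10) ≡ 161 (mod 547).
Scan 149·161^i mod 547 for i = 0, 1, …:
  i=0: 149   i=1: 468   i=2: 409   i=3: 209
  i=4: 282   i=5: 1
Match at i=5, j=0: x = 5·10 + 0 = 50.

50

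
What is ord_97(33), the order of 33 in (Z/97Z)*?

8

The order of 33 must divide p − 1 = 96 = 2^5 · 3.
Divisors: 1, 2, 3, 4, 6, 8, 12, 16, 24, 32, 48, 96.
Check each in increasing order: 33^1 ≡ 33;  33^2 ≡ 22;  33^3 ≡ 47;  33^4 ≡ 96;  33^6 ≡ 75;  33^8 ≡ 1.
Smallest exponent giving 1 is 8.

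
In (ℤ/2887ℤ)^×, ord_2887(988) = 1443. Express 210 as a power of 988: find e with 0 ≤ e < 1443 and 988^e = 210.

516

Baby-step giant-step with m = ceil(sqrt(1443)) = 38.
Baby table (988^j mod 2887 for j=0..37):
  0:1  1:988  2:338  3:1939  4:1651  5:33  6:847  7:2493
  8:473  9:2517  10:1089  11:1968  12:1433  13:1174  14:2225  15:1293
  16:1430  17:1097  18:1211  19:1250  20:2251  21:998  22:1557  23:2432
  24:832  25:2108  26:1177  27:2302  28:2307  29:1473  30:276  31:1310
  32:904  33:1069  34:2417  35:447  36:2812  37:962
Giant step factor: 988^(-38) ≡ 2212 (mod 2887).
Scan 210·2212^i mod 2887 for i = 0, 1, …:
  i=0: 210   i=1: 2600   i=2: 296   i=3: 2290
  i=4: 1682   i=5: 2128   i=6: 1326   i=7: 2807
  i=8: 2034   i=9: 1262   i=10: 2702   i=11: 734
  i=12: 1114   i=13: 1557
Match at i=13, j=22: e = 13·38 + 22 = 516.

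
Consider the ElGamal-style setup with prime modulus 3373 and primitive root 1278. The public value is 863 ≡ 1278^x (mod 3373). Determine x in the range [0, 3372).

2760

Baby-step giant-step with m = ceil(sqrt(3372)) = 59.
Baby table (1278^j mod 3373 for j=0..58):
  0:1  1:1278  2:752  3:3124  4:2213  5:1640  6:1287  7:2135
  8:3146  9:3345  10:1319  11:2555  12:226  13:2123  14:1302  15:1067
  16:934  17:2983  18:784  19:171  20:2666  21:418  22:1270  23:647
  24:481  25:832  26:801  27:1659  28:1958  29:2931  30:1788  31:1543
  32:2122  33:24  34:315  35:1183  36:770  37:2517  38:2257  39:531
  40:645  41:1298  42:2701  43:1299  44:606  45:2051  46:357  47:891
  48:1997  49:2178  50:759  51:1951  52:731  53:3270  54:3286  55:123
  56:2036  57:1425  58:3103
Giant step factor: 1278^(-59) ≡ 642 (mod 3373).
Scan 863·642^i mod 3373 for i = 0, 1, …:
  i=0: 863   i=1: 874   i=2: 1190   i=3: 1682
  i=4: 484   i=5: 412   i=6: 1410   i=7: 1256
  i=8: 205   i=9: 63     …   i=45: 2286
  i=46: 357
Match at i=46, j=46: x = 46·59 + 46 = 2760.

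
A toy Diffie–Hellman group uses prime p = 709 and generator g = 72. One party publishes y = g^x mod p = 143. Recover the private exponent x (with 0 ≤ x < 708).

173

Baby-step giant-step with m = ceil(sqrt(708)) = 27.
Baby table (72^j mod 709 for j=0..26):
  0:1  1:72  2:221  3:314  4:629  5:621  6:45  7:404
  8:19  9:659  10:654  11:294  12:607  13:455  14:146  15:586
  16:361  17:468  18:373  19:623  20:189  21:137  22:647  23:499
  24:478  25:384  26:706
Giant step factor: 72^(-27) ≡ 279 (mod 709).
Scan 143·279^i mod 709 for i = 0, 1, …:
  i=0: 143   i=1: 193   i=2: 672   i=3: 312
  i=4: 550   i=5: 306   i=6: 294
Match at i=6, j=11: x = 6·27 + 11 = 173.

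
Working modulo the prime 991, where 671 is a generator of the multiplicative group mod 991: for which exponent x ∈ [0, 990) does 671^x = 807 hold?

434

Baby-step giant-step with m = ceil(sqrt(990)) = 32.
Baby table (671^j mod 991 for j=0..31):
  0:1  1:671  2:327  3:406  4:892  5:959  6:330  7:437
  8:882  9:195  10:33  11:341  12:881  13:515  14:697  15:926
  16:980  17:547  18:367  19:489  20:98  21:352  22:334  23:148
  24:208  25:828  26:628  27:213  28:219  29:281  30:261  31:715
Giant step factor: 671^(-32) ≡ 172 (mod 991).
Scan 807·172^i mod 991 for i = 0, 1, …:
  i=0: 807   i=1: 64   i=2: 107   i=3: 566
  i=4: 234   i=5: 608   i=6: 521   i=7: 422
  i=8: 241   i=9: 821   i=10: 490   i=11: 45
  i=12: 803   i=13: 367
Match at i=13, j=18: x = 13·32 + 18 = 434.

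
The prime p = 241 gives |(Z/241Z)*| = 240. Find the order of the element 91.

The order of 91 must divide p − 1 = 240 = 2^4 · 3 · 5.
Divisors: 1, 2, 3, 4, 5, 6, 8, 10, 12, 15, 16, 20, 24, 30, 40, 48, 60, 80, 120, 240.
Check each in increasing order: 91^1 ≡ 91;  91^2 ≡ 87;  91^3 ≡ 205;  91^4 ≡ 98;  91^5 ≡ 1.
Smallest exponent giving 1 is 5.

5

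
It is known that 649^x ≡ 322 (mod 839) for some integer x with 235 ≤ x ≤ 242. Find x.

236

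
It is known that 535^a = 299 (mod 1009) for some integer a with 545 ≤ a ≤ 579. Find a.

Compute 535^545 mod 1009 = 11, then multiply by 535 repeatedly:
  535^545=11  535^546=840  535^547=395  535^548=444  535^549=425
  535^550=350  535^551=585  535^552=185  535^553=93  535^554=314
  535^555=496  535^556=1002  535^557=291  535^558=299
Found 299 at exponent 558.

558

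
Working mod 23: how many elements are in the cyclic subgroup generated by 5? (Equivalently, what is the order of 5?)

22

The order of 5 must divide p − 1 = 22 = 2 · 11.
Divisors: 1, 2, 11, 22.
Check each in increasing order: 5^1 ≡ 5;  5^2 ≡ 2;  5^11 ≡ 22;  5^22 ≡ 1.
Smallest exponent giving 1 is 22.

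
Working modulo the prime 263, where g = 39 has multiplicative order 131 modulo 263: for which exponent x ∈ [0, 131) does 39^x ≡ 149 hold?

Baby-step giant-step with m = ceil(sqrt(131)) = 12.
Baby table (39^j mod 263 for j=0..11):
  0:1  1:39  2:206  3:144  4:93  5:208  6:222  7:242
  8:233  9:145  10:132  11:151
Giant step factor: 39^(-12) ≡ 143 (mod 263).
Scan 149·143^i mod 263 for i = 0, 1, …:
  i=0: 149   i=1: 4   i=2: 46   i=3: 3
  i=4: 166   i=5: 68   i=6: 256   i=7: 51
  i=8: 192   i=9: 104   i=10: 144
Match at i=10, j=3: x = 10·12 + 3 = 123.

123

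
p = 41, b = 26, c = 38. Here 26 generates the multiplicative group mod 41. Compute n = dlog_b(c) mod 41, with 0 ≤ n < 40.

35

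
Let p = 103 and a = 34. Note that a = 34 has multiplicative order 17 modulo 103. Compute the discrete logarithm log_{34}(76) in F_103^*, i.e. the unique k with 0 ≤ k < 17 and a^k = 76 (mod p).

Successive powers of 34 modulo 103:
  34^0=1  34^1=34  34^2=23  34^3=61  34^4=14  34^5=64
  34^6=13  34^7=30  34^8=93  34^9=72  34^10=79  34^11=8
  34^12=66  34^13=81  34^14=76
So 34^14 ≡ 76 (mod 103), giving k = 14.

14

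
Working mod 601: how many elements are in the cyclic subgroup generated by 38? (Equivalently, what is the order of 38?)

600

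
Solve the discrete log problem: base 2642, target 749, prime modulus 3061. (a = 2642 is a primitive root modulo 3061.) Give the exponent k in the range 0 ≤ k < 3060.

503

Baby-step giant-step with m = ceil(sqrt(3060)) = 56.
Baby table (2642^j mod 3061 for j=0..55):
  0:1  1:2642  2:1084  3:1893  4:2693  5:1142  6:2079  7:1284
  8:740  9:2162  10:178  11:1943  12:109  13:244  14:1838  15:1250
  16:2742  17:2038  18:97  19:2211  20:1074  21:3022  22:1036  23:578
  24:2698  25:2108  26:1377  27:1566  28:1961  29:1750  30:1390  31:2241
  32:748  33:1871  34:2728  35:1782  36:226  37:197  38:104  39:2339
  40:2540  41:968  42:1521  43:2450  44:1946  45:1913  46:435  47:1395
  48:146  49:46  50:2153  51:888  52:1370  53:1438  54:495  55:743
Giant step factor: 2642^(-56) ≡ 115 (mod 3061).
Scan 749·115^i mod 3061 for i = 0, 1, …:
  i=0: 749   i=1: 427   i=2: 129   i=3: 2591
  i=4: 1048   i=5: 1141   i=6: 2653   i=7: 2056
  i=8: 743
Match at i=8, j=55: k = 8·56 + 55 = 503.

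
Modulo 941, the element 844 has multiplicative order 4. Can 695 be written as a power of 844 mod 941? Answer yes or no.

⟨844⟩ has order 4; its elements mod 941 are {1, 97, 844, 940}.
695 is not in this set.

no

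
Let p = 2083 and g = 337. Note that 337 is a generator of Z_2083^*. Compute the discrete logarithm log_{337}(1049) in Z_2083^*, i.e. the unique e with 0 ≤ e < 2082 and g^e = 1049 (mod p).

Baby-step giant-step with m = ceil(sqrt(2082)) = 46.
Baby table (337^j mod 2083 for j=0..45):
  0:1  1:337  2:1087  3:1794  4:508  5:390  6:201  7:1081
  8:1855  9:235  10:41  11:1319  12:824  13:649  14:2081  15:1409
  16:1992  17:578  18:1067  19:1303  20:1681  21:2004  22:456  23:1613
  24:2001  25:1528  26:435  27:785  28:4  29:1348  30:182  31:927
  32:2032  33:1560  34:804  35:158  36:1171  37:940  38:164  39:1110
  40:1213  41:513  42:2075  43:1470  44:1719  45:229
Giant step factor: 337^(-46) ≡ 1695 (mod 2083).
Scan 1049·1695^i mod 2083 for i = 0, 1, …:
  i=0: 1049   i=1: 1256   i=2: 94   i=3: 1022
  i=4: 1317   i=5: 1422   i=6: 259   i=7: 1575
  i=8: 1302   i=9: 993     …   i=28: 812
  i=29: 1560
Match at i=29, j=33: e = 29·46 + 33 = 1367.

1367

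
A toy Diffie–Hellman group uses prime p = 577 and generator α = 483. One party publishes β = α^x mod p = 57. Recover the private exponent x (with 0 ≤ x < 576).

Baby-step giant-step with m = ceil(sqrt(576)) = 24.
Baby table (483^j mod 577 for j=0..23):
  0:1  1:483  2:181  3:296  4:449  5:492  6:489  7:194
  8:228  9:494  10:301  11:556  12:243  13:238  14:131  15:380
  16:54  17:117  18:542  19:405  20:12  21:26  22:441  23:90
Giant step factor: 483^(-24) ≡ 361 (mod 577).
Scan 57·361^i mod 577 for i = 0, 1, …:
  i=0: 57   i=1: 382   i=2: 576   i=3: 216
  i=4: 81   i=5: 391   i=6: 363   i=7: 64
  i=8: 24   i=9: 9     …   i=13: 195
  i=14: 1
Match at i=14, j=0: x = 14·24 + 0 = 336.

336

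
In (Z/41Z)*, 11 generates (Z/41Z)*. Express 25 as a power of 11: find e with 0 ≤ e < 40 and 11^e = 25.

28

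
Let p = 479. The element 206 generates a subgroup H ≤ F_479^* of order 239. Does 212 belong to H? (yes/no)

212 ∈ ⟨206⟩ iff 212^239 ≡ 1 (mod 479), since |⟨206⟩| = 239.
212^239 mod 479 = 478.
Since 478 ≠ 1, 212 does not lie in the subgroup.

no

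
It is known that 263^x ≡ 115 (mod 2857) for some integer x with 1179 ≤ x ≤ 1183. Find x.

1182

Compute 263^1179 mod 2857 = 2774, then multiply by 263 repeatedly:
  263^1179=2774  263^1180=1027  263^1181=1543  263^1182=115
Found 115 at exponent 1182.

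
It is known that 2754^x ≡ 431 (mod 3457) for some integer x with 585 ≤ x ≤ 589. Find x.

586

Compute 2754^585 mod 3457 = 2645, then multiply by 2754 repeatedly:
  2754^585=2645  2754^586=431
Found 431 at exponent 586.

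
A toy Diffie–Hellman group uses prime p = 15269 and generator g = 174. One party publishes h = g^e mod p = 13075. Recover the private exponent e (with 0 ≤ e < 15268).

7240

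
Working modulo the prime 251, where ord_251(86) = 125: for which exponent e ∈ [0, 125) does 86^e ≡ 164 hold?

57

Baby-step giant-step with m = ceil(sqrt(125)) = 12.
Baby table (86^j mod 251 for j=0..11):
  0:1  1:86  2:117  3:22  4:135  5:64  6:233  7:209
  8:153  9:106  10:80  11:103
Giant step factor: 86^(-12) ≡ 196 (mod 251).
Scan 164·196^i mod 251 for i = 0, 1, …:
  i=0: 164   i=1: 16   i=2: 124   i=3: 208
  i=4: 106
Match at i=4, j=9: e = 4·12 + 9 = 57.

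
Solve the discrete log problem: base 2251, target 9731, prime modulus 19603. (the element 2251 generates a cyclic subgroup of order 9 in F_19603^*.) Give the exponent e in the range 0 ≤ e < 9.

3

Successive powers of 2251 modulo 19603:
  2251^0=1  2251^1=2251  2251^2=9427  2251^3=9731
So 2251^3 ≡ 9731 (mod 19603), giving e = 3.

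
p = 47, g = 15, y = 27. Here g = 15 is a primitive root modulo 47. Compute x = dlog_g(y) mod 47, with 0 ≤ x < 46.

Successive powers of 15 modulo 47:
  15^0=1  15^1=15  15^2=37  15^3=38  15^4=6  15^5=43
  15^6=34  15^7=40  15^8=36  15^9=23  15^10=16  15^11=5
  15^12=28  15^13=44  15^14=2  15^15=30  15^16=27
So 15^16 ≡ 27 (mod 47), giving x = 16.

16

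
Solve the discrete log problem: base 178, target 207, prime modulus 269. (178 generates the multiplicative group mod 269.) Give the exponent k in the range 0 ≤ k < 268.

94

Baby-step giant-step with m = ceil(sqrt(268)) = 17.
Baby table (178^j mod 269 for j=0..16):
  0:1  1:178  2:211  3:167  4:136  5:267  6:182  7:116
  8:204  9:266  10:4  11:174  12:37  13:130  14:6  15:261
  16:190
Giant step factor: 178^(-17) ≡ 229 (mod 269).
Scan 207·229^i mod 269 for i = 0, 1, …:
  i=0: 207   i=1: 59   i=2: 61   i=3: 250
  i=4: 222   i=5: 266
Match at i=5, j=9: k = 5·17 + 9 = 94.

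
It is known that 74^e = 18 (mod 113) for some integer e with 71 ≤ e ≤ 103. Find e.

98

Compute 74^71 mod 113 = 21, then multiply by 74 repeatedly:
  74^71=21  74^72=85  74^73=75  74^74=13  74^75=58
  74^76=111  74^77=78  74^78=9  74^79=101  74^80=16
  74^81=54  74^82=41  74^83=96  74^84=98  74^85=20
  74^86=11  74^87=23  74^88=7  74^89=66  74^90=25
  74^91=42  74^92=57  74^93=37  74^94=26  74^95=3
  74^96=109  74^97=43  74^98=18
Found 18 at exponent 98.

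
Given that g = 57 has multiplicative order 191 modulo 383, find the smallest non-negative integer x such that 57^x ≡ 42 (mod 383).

144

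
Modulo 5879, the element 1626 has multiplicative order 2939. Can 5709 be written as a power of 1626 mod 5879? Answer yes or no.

5709 ∈ ⟨1626⟩ iff 5709^2939 ≡ 1 (mod 5879), since |⟨1626⟩| = 2939.
5709^2939 mod 5879 = 1.
Since 1 = 1, 5709 lies in the subgroup.

yes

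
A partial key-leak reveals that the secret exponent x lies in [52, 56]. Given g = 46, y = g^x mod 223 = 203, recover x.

56

Compute 46^52 mod 223 = 86, then multiply by 46 repeatedly:
  46^52=86  46^53=165  46^54=8  46^55=145  46^56=203
Found 203 at exponent 56.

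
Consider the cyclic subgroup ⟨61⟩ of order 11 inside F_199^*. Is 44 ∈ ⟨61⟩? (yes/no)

no

44 ∈ ⟨61⟩ iff 44^11 ≡ 1 (mod 199), since |⟨61⟩| = 11.
44^11 mod 199 = 19.
Since 19 ≠ 1, 44 does not lie in the subgroup.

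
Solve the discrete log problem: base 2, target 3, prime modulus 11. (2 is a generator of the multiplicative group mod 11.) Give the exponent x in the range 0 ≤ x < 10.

Successive powers of 2 modulo 11:
  2^0=1  2^1=2  2^2=4  2^3=8  2^4=5  2^5=10
  2^6=9  2^7=7  2^8=3
So 2^8 ≡ 3 (mod 11), giving x = 8.

8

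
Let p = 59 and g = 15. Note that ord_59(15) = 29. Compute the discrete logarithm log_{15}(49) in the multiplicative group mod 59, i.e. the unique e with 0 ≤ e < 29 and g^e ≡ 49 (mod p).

Successive powers of 15 modulo 59:
  15^0=1  15^1=15  15^2=48  15^3=12  15^4=3  15^5=45
  15^6=26  15^7=36  15^8=9  15^9=17  15^10=19  15^11=49
So 15^11 ≡ 49 (mod 59), giving e = 11.

11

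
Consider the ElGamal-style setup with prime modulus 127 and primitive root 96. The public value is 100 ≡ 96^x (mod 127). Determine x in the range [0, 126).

48

Baby-step giant-step with m = ceil(sqrt(126)) = 12.
Baby table (96^j mod 127 for j=0..11):
  0:1  1:96  2:72  3:54  4:104  5:78  6:122  7:28
  8:21  9:111  10:115  11:118
Giant step factor: 96^(-12) ≡ 61 (mod 127).
Scan 100·61^i mod 127 for i = 0, 1, …:
  i=0: 100   i=1: 4   i=2: 117   i=3: 25
  i=4: 1
Match at i=4, j=0: x = 4·12 + 0 = 48.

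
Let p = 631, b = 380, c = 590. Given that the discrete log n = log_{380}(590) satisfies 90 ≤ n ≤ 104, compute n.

95

Compute 380^90 mod 631 = 269, then multiply by 380 repeatedly:
  380^90=269  380^91=629  380^92=502  380^93=198  380^94=151
  380^95=590
Found 590 at exponent 95.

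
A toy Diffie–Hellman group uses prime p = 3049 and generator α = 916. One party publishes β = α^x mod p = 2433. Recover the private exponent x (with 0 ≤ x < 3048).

157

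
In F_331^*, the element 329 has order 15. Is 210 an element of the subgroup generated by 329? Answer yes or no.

no

⟨329⟩ has order 15; its elements mod 331 are {1, 4, 16, 31, 64, 83, 124, 150, 165, 203, 256, 269, 299, 323, 329}.
210 is not in this set.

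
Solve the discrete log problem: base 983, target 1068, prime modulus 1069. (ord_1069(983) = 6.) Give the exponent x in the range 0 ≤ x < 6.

Successive powers of 983 modulo 1069:
  983^0=1  983^1=983  983^2=982  983^3=1068
So 983^3 ≡ 1068 (mod 1069), giving x = 3.

3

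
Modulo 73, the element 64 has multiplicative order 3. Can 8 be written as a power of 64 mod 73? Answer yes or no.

⟨64⟩ has order 3; its elements mod 73 are {1, 8, 64}.
8 is in this set.

yes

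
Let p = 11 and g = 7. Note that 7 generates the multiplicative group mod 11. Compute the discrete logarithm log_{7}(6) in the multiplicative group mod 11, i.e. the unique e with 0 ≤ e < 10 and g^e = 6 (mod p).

Successive powers of 7 modulo 11:
  7^0=1  7^1=7  7^2=5  7^3=2  7^4=3  7^5=10
  7^6=4  7^7=6
So 7^7 ≡ 6 (mod 11), giving e = 7.

7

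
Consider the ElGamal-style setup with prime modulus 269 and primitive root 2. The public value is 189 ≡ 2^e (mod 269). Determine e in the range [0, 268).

Baby-step giant-step with m = ceil(sqrt(268)) = 17.
Baby table (2^j mod 269 for j=0..16):
  0:1  1:2  2:4  3:8  4:16  5:32  6:64  7:128
  8:256  9:243  10:217  11:165  12:61  13:122  14:244  15:219
  16:169
Giant step factor: 2^(-17) ≡ 39 (mod 269).
Scan 189·39^i mod 269 for i = 0, 1, …:
  i=0: 189   i=1: 108   i=2: 177   i=3: 178
  i=4: 217
Match at i=4, j=10: e = 4·17 + 10 = 78.

78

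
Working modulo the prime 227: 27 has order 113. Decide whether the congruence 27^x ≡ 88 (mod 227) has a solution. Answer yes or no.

88 ∈ ⟨27⟩ iff 88^113 ≡ 1 (mod 227), since |⟨27⟩| = 113.
88^113 mod 227 = 226.
Since 226 ≠ 1, 88 does not lie in the subgroup.

no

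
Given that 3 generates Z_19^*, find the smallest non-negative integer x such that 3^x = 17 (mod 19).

16

Successive powers of 3 modulo 19:
  3^0=1  3^1=3  3^2=9  3^3=8  3^4=5  3^5=15
  3^6=7  3^7=2  3^8=6  3^9=18  3^10=16  3^11=10
  3^12=11  3^13=14  3^14=4  3^15=12  3^16=17
So 3^16 ≡ 17 (mod 19), giving x = 16.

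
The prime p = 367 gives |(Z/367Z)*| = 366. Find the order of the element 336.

366

The order of 336 must divide p − 1 = 366 = 2 · 3 · 61.
Divisors: 1, 2, 3, 6, 61, 122, 183, 366.
Check each in increasing order: 336^1 ≡ 336;  336^2 ≡ 227;  336^3 ≡ 303;  336^6 ≡ 59;  336^61 ≡ 284;  336^122 ≡ 283;  336^183 ≡ 366;  336^366 ≡ 1.
Smallest exponent giving 1 is 366.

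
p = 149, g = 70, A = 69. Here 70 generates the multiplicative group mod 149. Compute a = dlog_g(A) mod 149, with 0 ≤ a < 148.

102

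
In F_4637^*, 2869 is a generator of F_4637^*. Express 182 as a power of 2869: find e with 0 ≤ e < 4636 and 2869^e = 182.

Baby-step giant-step with m = ceil(sqrt(4636)) = 69.
Baby table (2869^j mod 4637 for j=0..68):
  0:1  1:2869  2:486  3:3234  4:4346  5:4418  6:2321  7:217
  8:1215  9:3448  10:1591  11:1771  12:3484  13:2861  14:719  15:3983
  16:1659  17:2109  18:4073  19:197  20:4116  21:3002  22:1829  23:2954
  24:3227  25:2811  26:1016  27:2868  28:2254  29:2748  30:1112  31:72
  32:2540  33:2533  34:998  35:2233  36:2780  37:180  38:1713  39:4014
  40:2495  41:3264  42:2313  43:450  44:1964  45:761  46:3919  47:3523
  48:3464  49:1125  50:273  51:4221  52:2842  53:1852  54:4023  55:494
  56:3001  57:3597  58:2468  59:4630  60:3102  61:1235  62:547  63:2037
  64:1533  65:2301  66:3118  67:769  68:3686
Giant step factor: 2869^(-69) ≡ 3619 (mod 4637).
Scan 182·3619^i mod 4637 for i = 0, 1, …:
  i=0: 182   i=1: 204   i=2: 993   i=3: 4629
  i=4: 3507   i=5: 364   i=6: 408   i=7: 1986
  i=8: 4621   i=9: 2377     …   i=20: 2912
  i=21: 3264
Match at i=21, j=41: e = 21·69 + 41 = 1490.

1490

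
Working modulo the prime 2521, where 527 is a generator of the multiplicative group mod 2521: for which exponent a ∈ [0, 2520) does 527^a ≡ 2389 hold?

1299

Baby-step giant-step with m = ceil(sqrt(2520)) = 51.
Baby table (527^j mod 2521 for j=0..50):
  0:1  1:527  2:419  3:1486  4:1612  5:2468  6:2321  7:482
  8:1914  9:278  10:288  11:516  12:2185  13:1919  14:392  15:2383
  16:383  17:161  18:1654  19:1913  20:2272  21:2390  22:1551  23:573
  24:1972  25:592  26:1901  27:990  28:2404  29:1366  30:1397  31:87
  32:471  33:1159  34:711  35:1589  36:431  37:247  38:1598  39:132
  40:1497  41:2367  42:2035  43:1020  44:567  45:1331  46:599  47:548
  48:1402  49:201  50:45
Giant step factor: 527^(-51) ≡ 86 (mod 2521).
Scan 2389·86^i mod 2521 for i = 0, 1, …:
  i=0: 2389   i=1: 1253   i=2: 1876   i=3: 2513
  i=4: 1833   i=5: 1336   i=6: 1451   i=7: 1257
  i=8: 2220   i=9: 1845     …   i=24: 1430
  i=25: 1972
Match at i=25, j=24: a = 25·51 + 24 = 1299.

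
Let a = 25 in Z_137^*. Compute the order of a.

The order of 25 must divide p − 1 = 136 = 2^3 · 17.
Divisors: 1, 2, 4, 8, 17, 34, 68, 136.
Check each in increasing order: 25^1 ≡ 25;  25^2 ≡ 77;  25^4 ≡ 38;  25^8 ≡ 74;  25^17 ≡ 37;  25^34 ≡ 136;  25^68 ≡ 1.
Smallest exponent giving 1 is 68.

68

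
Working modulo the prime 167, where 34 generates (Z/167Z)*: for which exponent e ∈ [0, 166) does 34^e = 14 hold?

Baby-step giant-step with m = ceil(sqrt(166)) = 13.
Baby table (34^j mod 167 for j=0..12):
  0:1  1:34  2:154  3:59  4:2  5:68  6:141  7:118
  8:4  9:136  10:115  11:69  12:8
Giant step factor: 34^(-13) ≡ 35 (mod 167).
Scan 14·35^i mod 167 for i = 0, 1, …:
  i=0: 14   i=1: 156   i=2: 116   i=3: 52
  i=4: 150   i=5: 73   i=6: 50   i=7: 80
  i=8: 128   i=9: 138   i=10: 154
Match at i=10, j=2: e = 10·13 + 2 = 132.

132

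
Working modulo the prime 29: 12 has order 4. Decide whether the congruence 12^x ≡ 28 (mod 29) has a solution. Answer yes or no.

⟨12⟩ has order 4; its elements mod 29 are {1, 12, 17, 28}.
28 is in this set.

yes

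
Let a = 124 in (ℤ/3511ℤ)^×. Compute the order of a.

The order of 124 must divide p − 1 = 3510 = 2 · 3^3 · 5 · 13.
Divisors: 1, 2, 3, 5, 6, 9, 10, 13, 15, 18, 26, 27, 30, 39, 45, 54, 65, 78, 90, 117, 130, 135, 195, 234, 270, 351, 390, 585, 702, 1170, 1755, 3510.
Check each in increasing order: 124^1 ≡ 124;  124^2 ≡ 1332;  124^3 ≡ 151;  124^5 ≡ 1005;  124^6 ≡ 1735;  124^9 ≡ 2171;  124^10 ≡ 2368;  124^13 ≡ 2957;  124^15 ≡ 2893;  124^18 ≡ 1479;  124^26 ≡ 1459;  124^27 ≡ 1855;  124^30 ≡ 2736;  124^39 ≡ 2755;  124^45 ≡ 1454;  124^54 ≡ 245;  124^65 ≡ 2961;  124^78 ≡ 2754;  124^90 ≡ 494;  124^117 ≡ 3510;  124^130 ≡ 554;  124^135 ≡ 2032;  124^195 ≡ 757;  124^234 ≡ 1.
Smallest exponent giving 1 is 234.

234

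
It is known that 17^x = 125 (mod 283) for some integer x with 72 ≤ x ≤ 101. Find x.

81

Compute 17^72 mod 283 = 152, then multiply by 17 repeatedly:
  17^72=152  17^73=37  17^74=63  17^75=222  17^76=95
  17^77=200  17^78=4  17^79=68  17^80=24  17^81=125
Found 125 at exponent 81.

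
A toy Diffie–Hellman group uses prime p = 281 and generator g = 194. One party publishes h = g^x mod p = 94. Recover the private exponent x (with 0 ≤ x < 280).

Baby-step giant-step with m = ceil(sqrt(280)) = 17.
Baby table (194^j mod 281 for j=0..16):
  0:1  1:194  2:263  3:161  4:43  5:193  6:69  7:179
  8:163  9:150  10:157  11:110  12:265  13:268  14:7  15:234
  16:155
Giant step factor: 194^(-17) ≡ 94 (mod 281).
Scan 94·94^i mod 281 for i = 0, 1, …:
  i=0: 94   i=1: 125   i=2: 229   i=3: 170
  i=4: 244   i=5: 175   i=6: 152   i=7: 238
  i=8: 173   i=9: 245     …   i=14: 208
  i=15: 163
Match at i=15, j=8: x = 15·17 + 8 = 263.

263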